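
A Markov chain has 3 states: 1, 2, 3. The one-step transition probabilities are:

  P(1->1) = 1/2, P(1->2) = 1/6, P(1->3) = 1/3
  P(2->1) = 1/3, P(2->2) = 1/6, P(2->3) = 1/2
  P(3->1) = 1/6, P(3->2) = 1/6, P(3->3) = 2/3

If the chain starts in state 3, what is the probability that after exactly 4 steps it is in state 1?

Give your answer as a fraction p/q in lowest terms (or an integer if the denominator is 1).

Computing P^4 by repeated multiplication:
P^1 =
  1: [1/2, 1/6, 1/3]
  2: [1/3, 1/6, 1/2]
  3: [1/6, 1/6, 2/3]
P^2 =
  1: [13/36, 1/6, 17/36]
  2: [11/36, 1/6, 19/36]
  3: [1/4, 1/6, 7/12]
P^3 =
  1: [17/54, 1/6, 14/27]
  2: [8/27, 1/6, 29/54]
  3: [5/18, 1/6, 5/9]
P^4 =
  1: [97/324, 1/6, 173/324]
  2: [95/324, 1/6, 175/324]
  3: [31/108, 1/6, 59/108]

(P^4)[3 -> 1] = 31/108

Answer: 31/108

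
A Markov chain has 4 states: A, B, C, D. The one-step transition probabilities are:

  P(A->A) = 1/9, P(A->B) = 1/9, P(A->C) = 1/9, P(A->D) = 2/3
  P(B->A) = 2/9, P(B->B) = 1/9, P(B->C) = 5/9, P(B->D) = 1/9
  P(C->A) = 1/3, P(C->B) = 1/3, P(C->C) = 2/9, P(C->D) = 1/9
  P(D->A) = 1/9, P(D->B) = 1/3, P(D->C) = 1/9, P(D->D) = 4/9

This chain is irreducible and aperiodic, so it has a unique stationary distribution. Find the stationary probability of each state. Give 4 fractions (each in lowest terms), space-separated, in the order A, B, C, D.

The stationary distribution satisfies pi = pi * P, i.e.:
  pi_A = 1/9*pi_A + 2/9*pi_B + 1/3*pi_C + 1/9*pi_D
  pi_B = 1/9*pi_A + 1/9*pi_B + 1/3*pi_C + 1/3*pi_D
  pi_C = 1/9*pi_A + 5/9*pi_B + 2/9*pi_C + 1/9*pi_D
  pi_D = 2/3*pi_A + 1/9*pi_B + 1/9*pi_C + 4/9*pi_D
with normalization: pi_A + pi_B + pi_C + pi_D = 1.

Using the first 3 balance equations plus normalization, the linear system A*pi = b is:
  [-8/9, 2/9, 1/3, 1/9] . pi = 0
  [1/9, -8/9, 1/3, 1/3] . pi = 0
  [1/9, 5/9, -7/9, 1/9] . pi = 0
  [1, 1, 1, 1] . pi = 1

Solving yields:
  pi_A = 79/412
  pi_B = 49/206
  pi_C = 201/824
  pi_D = 269/824

Verification (pi * P):
  79/412*1/9 + 49/206*2/9 + 201/824*1/3 + 269/824*1/9 = 79/412 = pi_A  (ok)
  79/412*1/9 + 49/206*1/9 + 201/824*1/3 + 269/824*1/3 = 49/206 = pi_B  (ok)
  79/412*1/9 + 49/206*5/9 + 201/824*2/9 + 269/824*1/9 = 201/824 = pi_C  (ok)
  79/412*2/3 + 49/206*1/9 + 201/824*1/9 + 269/824*4/9 = 269/824 = pi_D  (ok)

Answer: 79/412 49/206 201/824 269/824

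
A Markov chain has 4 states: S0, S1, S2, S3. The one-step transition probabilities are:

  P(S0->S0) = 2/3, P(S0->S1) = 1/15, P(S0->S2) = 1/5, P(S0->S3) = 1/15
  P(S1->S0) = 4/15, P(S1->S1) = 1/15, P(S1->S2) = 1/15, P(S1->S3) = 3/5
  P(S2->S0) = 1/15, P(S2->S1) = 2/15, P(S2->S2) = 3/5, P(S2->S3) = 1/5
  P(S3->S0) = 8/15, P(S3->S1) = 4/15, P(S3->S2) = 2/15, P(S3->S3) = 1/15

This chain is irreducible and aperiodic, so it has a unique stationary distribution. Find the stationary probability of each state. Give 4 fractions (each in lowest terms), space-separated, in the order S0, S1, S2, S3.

Answer: 800/1889 226/1889 544/1889 319/1889

Derivation:
The stationary distribution satisfies pi = pi * P, i.e.:
  pi_S0 = 2/3*pi_S0 + 4/15*pi_S1 + 1/15*pi_S2 + 8/15*pi_S3
  pi_S1 = 1/15*pi_S0 + 1/15*pi_S1 + 2/15*pi_S2 + 4/15*pi_S3
  pi_S2 = 1/5*pi_S0 + 1/15*pi_S1 + 3/5*pi_S2 + 2/15*pi_S3
  pi_S3 = 1/15*pi_S0 + 3/5*pi_S1 + 1/5*pi_S2 + 1/15*pi_S3
with normalization: pi_S0 + pi_S1 + pi_S2 + pi_S3 = 1.

Using the first 3 balance equations plus normalization, the linear system A*pi = b is:
  [-1/3, 4/15, 1/15, 8/15] . pi = 0
  [1/15, -14/15, 2/15, 4/15] . pi = 0
  [1/5, 1/15, -2/5, 2/15] . pi = 0
  [1, 1, 1, 1] . pi = 1

Solving yields:
  pi_S0 = 800/1889
  pi_S1 = 226/1889
  pi_S2 = 544/1889
  pi_S3 = 319/1889

Verification (pi * P):
  800/1889*2/3 + 226/1889*4/15 + 544/1889*1/15 + 319/1889*8/15 = 800/1889 = pi_S0  (ok)
  800/1889*1/15 + 226/1889*1/15 + 544/1889*2/15 + 319/1889*4/15 = 226/1889 = pi_S1  (ok)
  800/1889*1/5 + 226/1889*1/15 + 544/1889*3/5 + 319/1889*2/15 = 544/1889 = pi_S2  (ok)
  800/1889*1/15 + 226/1889*3/5 + 544/1889*1/5 + 319/1889*1/15 = 319/1889 = pi_S3  (ok)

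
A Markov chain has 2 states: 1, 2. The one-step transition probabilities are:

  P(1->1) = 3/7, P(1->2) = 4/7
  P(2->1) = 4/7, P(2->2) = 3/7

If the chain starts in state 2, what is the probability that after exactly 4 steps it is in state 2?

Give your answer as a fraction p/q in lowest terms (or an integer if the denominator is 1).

Answer: 1201/2401

Derivation:
Computing P^4 by repeated multiplication:
P^1 =
  1: [3/7, 4/7]
  2: [4/7, 3/7]
P^2 =
  1: [25/49, 24/49]
  2: [24/49, 25/49]
P^3 =
  1: [171/343, 172/343]
  2: [172/343, 171/343]
P^4 =
  1: [1201/2401, 1200/2401]
  2: [1200/2401, 1201/2401]

(P^4)[2 -> 2] = 1201/2401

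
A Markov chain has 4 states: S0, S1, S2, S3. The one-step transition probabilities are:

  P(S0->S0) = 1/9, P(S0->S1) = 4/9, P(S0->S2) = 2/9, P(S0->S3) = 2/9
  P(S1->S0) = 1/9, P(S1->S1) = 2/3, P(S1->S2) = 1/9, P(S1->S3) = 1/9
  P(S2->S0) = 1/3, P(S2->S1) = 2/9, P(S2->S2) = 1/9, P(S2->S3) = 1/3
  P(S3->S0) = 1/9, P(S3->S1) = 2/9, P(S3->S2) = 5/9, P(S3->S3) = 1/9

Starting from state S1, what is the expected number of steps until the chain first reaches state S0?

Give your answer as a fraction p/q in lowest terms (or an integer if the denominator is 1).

Let h_i = expected steps to first reach S0 from state i.
Boundary: h_S0 = 0.
First-step equations for the other states:
  h_S1 = 1 + 1/9*h_S0 + 2/3*h_S1 + 1/9*h_S2 + 1/9*h_S3
  h_S2 = 1 + 1/3*h_S0 + 2/9*h_S1 + 1/9*h_S2 + 1/3*h_S3
  h_S3 = 1 + 1/9*h_S0 + 2/9*h_S1 + 5/9*h_S2 + 1/9*h_S3

Substituting h_S0 = 0 and rearranging gives the linear system (I - Q) h = 1:
  [1/3, -1/9, -1/9] . (h_S1, h_S2, h_S3) = 1
  [-2/9, 8/9, -1/3] . (h_S1, h_S2, h_S3) = 1
  [-2/9, -5/9, 8/9] . (h_S1, h_S2, h_S3) = 1

Solving yields:
  h_S1 = 73/11
  h_S2 = 5
  h_S3 = 65/11

Starting state is S1, so the expected hitting time is h_S1 = 73/11.

Answer: 73/11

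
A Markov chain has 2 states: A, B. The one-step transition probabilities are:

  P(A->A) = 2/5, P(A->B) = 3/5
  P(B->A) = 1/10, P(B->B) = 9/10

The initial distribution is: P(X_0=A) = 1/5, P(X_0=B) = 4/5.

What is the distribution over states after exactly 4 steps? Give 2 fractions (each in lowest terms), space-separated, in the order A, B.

Answer: 3583/25000 21417/25000

Derivation:
Propagating the distribution step by step (d_{t+1} = d_t * P):
d_0 = (A=1/5, B=4/5)
  d_1[A] = 1/5*2/5 + 4/5*1/10 = 4/25
  d_1[B] = 1/5*3/5 + 4/5*9/10 = 21/25
d_1 = (A=4/25, B=21/25)
  d_2[A] = 4/25*2/5 + 21/25*1/10 = 37/250
  d_2[B] = 4/25*3/5 + 21/25*9/10 = 213/250
d_2 = (A=37/250, B=213/250)
  d_3[A] = 37/250*2/5 + 213/250*1/10 = 361/2500
  d_3[B] = 37/250*3/5 + 213/250*9/10 = 2139/2500
d_3 = (A=361/2500, B=2139/2500)
  d_4[A] = 361/2500*2/5 + 2139/2500*1/10 = 3583/25000
  d_4[B] = 361/2500*3/5 + 2139/2500*9/10 = 21417/25000
d_4 = (A=3583/25000, B=21417/25000)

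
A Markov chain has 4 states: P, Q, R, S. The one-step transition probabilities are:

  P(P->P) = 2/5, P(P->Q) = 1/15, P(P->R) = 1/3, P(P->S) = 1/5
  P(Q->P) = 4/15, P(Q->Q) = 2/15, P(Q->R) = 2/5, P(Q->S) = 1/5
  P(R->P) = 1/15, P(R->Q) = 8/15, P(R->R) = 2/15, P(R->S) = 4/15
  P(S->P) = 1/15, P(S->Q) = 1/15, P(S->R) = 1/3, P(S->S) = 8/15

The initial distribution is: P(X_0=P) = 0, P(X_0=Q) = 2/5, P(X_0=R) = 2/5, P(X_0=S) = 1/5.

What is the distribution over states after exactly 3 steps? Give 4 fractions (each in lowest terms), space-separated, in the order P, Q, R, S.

Propagating the distribution step by step (d_{t+1} = d_t * P):
d_0 = (P=0, Q=2/5, R=2/5, S=1/5)
  d_1[P] = 0*2/5 + 2/5*4/15 + 2/5*1/15 + 1/5*1/15 = 11/75
  d_1[Q] = 0*1/15 + 2/5*2/15 + 2/5*8/15 + 1/5*1/15 = 7/25
  d_1[R] = 0*1/3 + 2/5*2/5 + 2/5*2/15 + 1/5*1/3 = 7/25
  d_1[S] = 0*1/5 + 2/5*1/5 + 2/5*4/15 + 1/5*8/15 = 22/75
d_1 = (P=11/75, Q=7/25, R=7/25, S=22/75)
  d_2[P] = 11/75*2/5 + 7/25*4/15 + 7/25*1/15 + 22/75*1/15 = 193/1125
  d_2[Q] = 11/75*1/15 + 7/25*2/15 + 7/25*8/15 + 22/75*1/15 = 27/125
  d_2[R] = 11/75*1/3 + 7/25*2/5 + 7/25*2/15 + 22/75*1/3 = 37/125
  d_2[S] = 11/75*1/5 + 7/25*1/5 + 7/25*4/15 + 22/75*8/15 = 356/1125
d_2 = (P=193/1125, Q=27/125, R=37/125, S=356/1125)
  d_3[P] = 193/1125*2/5 + 27/125*4/15 + 37/125*1/15 + 356/1125*1/15 = 2819/16875
  d_3[Q] = 193/1125*1/15 + 27/125*2/15 + 37/125*8/15 + 356/1125*1/15 = 137/625
  d_3[R] = 193/1125*1/3 + 27/125*2/5 + 37/125*2/15 + 356/1125*1/3 = 541/1875
  d_3[S] = 193/1125*1/5 + 27/125*1/5 + 37/125*4/15 + 356/1125*8/15 = 5488/16875
d_3 = (P=2819/16875, Q=137/625, R=541/1875, S=5488/16875)

Answer: 2819/16875 137/625 541/1875 5488/16875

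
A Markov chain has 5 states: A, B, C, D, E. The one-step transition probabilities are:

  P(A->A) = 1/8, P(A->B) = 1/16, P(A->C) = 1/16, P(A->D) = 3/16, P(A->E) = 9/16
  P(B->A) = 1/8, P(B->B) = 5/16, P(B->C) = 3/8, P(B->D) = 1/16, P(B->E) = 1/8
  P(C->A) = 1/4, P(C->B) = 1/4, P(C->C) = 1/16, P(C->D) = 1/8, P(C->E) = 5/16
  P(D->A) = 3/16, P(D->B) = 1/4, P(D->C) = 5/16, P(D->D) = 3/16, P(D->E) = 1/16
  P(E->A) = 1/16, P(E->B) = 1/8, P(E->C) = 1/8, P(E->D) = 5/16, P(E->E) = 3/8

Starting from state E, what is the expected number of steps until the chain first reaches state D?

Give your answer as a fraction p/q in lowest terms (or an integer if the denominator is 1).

Let h_i = expected steps to first reach D from state i.
Boundary: h_D = 0.
First-step equations for the other states:
  h_A = 1 + 1/8*h_A + 1/16*h_B + 1/16*h_C + 3/16*h_D + 9/16*h_E
  h_B = 1 + 1/8*h_A + 5/16*h_B + 3/8*h_C + 1/16*h_D + 1/8*h_E
  h_C = 1 + 1/4*h_A + 1/4*h_B + 1/16*h_C + 1/8*h_D + 5/16*h_E
  h_E = 1 + 1/16*h_A + 1/8*h_B + 1/8*h_C + 5/16*h_D + 3/8*h_E

Substituting h_D = 0 and rearranging gives the linear system (I - Q) h = 1:
  [7/8, -1/16, -1/16, -9/16] . (h_A, h_B, h_C, h_E) = 1
  [-1/8, 11/16, -3/8, -1/8] . (h_A, h_B, h_C, h_E) = 1
  [-1/4, -1/4, 15/16, -5/16] . (h_A, h_B, h_C, h_E) = 1
  [-1/16, -1/8, -1/8, 5/8] . (h_A, h_B, h_C, h_E) = 1

Solving yields:
  h_A = 1782/373
  h_B = 2266/373
  h_C = 4043/746
  h_E = 3265/746

Starting state is E, so the expected hitting time is h_E = 3265/746.

Answer: 3265/746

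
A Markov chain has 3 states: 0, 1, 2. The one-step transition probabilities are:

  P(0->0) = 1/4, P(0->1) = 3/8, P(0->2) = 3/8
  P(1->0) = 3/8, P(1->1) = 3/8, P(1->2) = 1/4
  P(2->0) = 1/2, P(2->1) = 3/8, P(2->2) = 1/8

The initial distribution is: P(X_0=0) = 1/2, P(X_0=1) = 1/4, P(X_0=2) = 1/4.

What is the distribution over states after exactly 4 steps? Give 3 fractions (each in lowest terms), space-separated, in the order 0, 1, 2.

Propagating the distribution step by step (d_{t+1} = d_t * P):
d_0 = (0=1/2, 1=1/4, 2=1/4)
  d_1[0] = 1/2*1/4 + 1/4*3/8 + 1/4*1/2 = 11/32
  d_1[1] = 1/2*3/8 + 1/4*3/8 + 1/4*3/8 = 3/8
  d_1[2] = 1/2*3/8 + 1/4*1/4 + 1/4*1/8 = 9/32
d_1 = (0=11/32, 1=3/8, 2=9/32)
  d_2[0] = 11/32*1/4 + 3/8*3/8 + 9/32*1/2 = 47/128
  d_2[1] = 11/32*3/8 + 3/8*3/8 + 9/32*3/8 = 3/8
  d_2[2] = 11/32*3/8 + 3/8*1/4 + 9/32*1/8 = 33/128
d_2 = (0=47/128, 1=3/8, 2=33/128)
  d_3[0] = 47/128*1/4 + 3/8*3/8 + 33/128*1/2 = 185/512
  d_3[1] = 47/128*3/8 + 3/8*3/8 + 33/128*3/8 = 3/8
  d_3[2] = 47/128*3/8 + 3/8*1/4 + 33/128*1/8 = 135/512
d_3 = (0=185/512, 1=3/8, 2=135/512)
  d_4[0] = 185/512*1/4 + 3/8*3/8 + 135/512*1/2 = 743/2048
  d_4[1] = 185/512*3/8 + 3/8*3/8 + 135/512*3/8 = 3/8
  d_4[2] = 185/512*3/8 + 3/8*1/4 + 135/512*1/8 = 537/2048
d_4 = (0=743/2048, 1=3/8, 2=537/2048)

Answer: 743/2048 3/8 537/2048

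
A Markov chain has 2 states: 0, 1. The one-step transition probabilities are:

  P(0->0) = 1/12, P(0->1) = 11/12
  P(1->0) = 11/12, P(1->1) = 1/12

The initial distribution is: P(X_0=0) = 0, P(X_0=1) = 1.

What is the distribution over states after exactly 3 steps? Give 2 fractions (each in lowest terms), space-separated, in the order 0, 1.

Answer: 341/432 91/432

Derivation:
Propagating the distribution step by step (d_{t+1} = d_t * P):
d_0 = (0=0, 1=1)
  d_1[0] = 0*1/12 + 1*11/12 = 11/12
  d_1[1] = 0*11/12 + 1*1/12 = 1/12
d_1 = (0=11/12, 1=1/12)
  d_2[0] = 11/12*1/12 + 1/12*11/12 = 11/72
  d_2[1] = 11/12*11/12 + 1/12*1/12 = 61/72
d_2 = (0=11/72, 1=61/72)
  d_3[0] = 11/72*1/12 + 61/72*11/12 = 341/432
  d_3[1] = 11/72*11/12 + 61/72*1/12 = 91/432
d_3 = (0=341/432, 1=91/432)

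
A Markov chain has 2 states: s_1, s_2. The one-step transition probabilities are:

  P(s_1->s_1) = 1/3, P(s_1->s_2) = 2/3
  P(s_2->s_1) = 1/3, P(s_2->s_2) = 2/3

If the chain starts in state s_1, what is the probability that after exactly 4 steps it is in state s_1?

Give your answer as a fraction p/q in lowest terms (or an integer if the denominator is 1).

Computing P^4 by repeated multiplication:
P^1 =
  s_1: [1/3, 2/3]
  s_2: [1/3, 2/3]
P^2 =
  s_1: [1/3, 2/3]
  s_2: [1/3, 2/3]
P^3 =
  s_1: [1/3, 2/3]
  s_2: [1/3, 2/3]
P^4 =
  s_1: [1/3, 2/3]
  s_2: [1/3, 2/3]

(P^4)[s_1 -> s_1] = 1/3

Answer: 1/3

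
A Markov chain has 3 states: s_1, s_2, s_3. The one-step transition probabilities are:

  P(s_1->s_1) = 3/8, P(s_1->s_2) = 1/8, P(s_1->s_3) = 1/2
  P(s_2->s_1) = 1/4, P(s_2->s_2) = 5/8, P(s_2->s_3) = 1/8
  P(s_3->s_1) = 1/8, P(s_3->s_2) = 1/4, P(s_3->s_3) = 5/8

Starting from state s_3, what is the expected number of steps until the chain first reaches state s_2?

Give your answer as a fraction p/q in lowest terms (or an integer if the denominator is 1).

Let h_i = expected steps to first reach s_2 from state i.
Boundary: h_s_2 = 0.
First-step equations for the other states:
  h_s_1 = 1 + 3/8*h_s_1 + 1/8*h_s_2 + 1/2*h_s_3
  h_s_3 = 1 + 1/8*h_s_1 + 1/4*h_s_2 + 5/8*h_s_3

Substituting h_s_2 = 0 and rearranging gives the linear system (I - Q) h = 1:
  [5/8, -1/2] . (h_s_1, h_s_3) = 1
  [-1/8, 3/8] . (h_s_1, h_s_3) = 1

Solving yields:
  h_s_1 = 56/11
  h_s_3 = 48/11

Starting state is s_3, so the expected hitting time is h_s_3 = 48/11.

Answer: 48/11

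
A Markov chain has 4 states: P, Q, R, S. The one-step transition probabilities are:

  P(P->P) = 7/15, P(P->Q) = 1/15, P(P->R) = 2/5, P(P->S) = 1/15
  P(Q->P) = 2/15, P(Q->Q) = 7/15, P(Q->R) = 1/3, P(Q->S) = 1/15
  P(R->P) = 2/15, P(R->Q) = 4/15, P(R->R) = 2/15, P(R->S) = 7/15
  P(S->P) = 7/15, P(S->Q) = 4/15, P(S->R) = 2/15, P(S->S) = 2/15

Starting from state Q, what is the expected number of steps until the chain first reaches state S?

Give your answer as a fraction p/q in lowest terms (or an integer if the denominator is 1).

Let h_i = expected steps to first reach S from state i.
Boundary: h_S = 0.
First-step equations for the other states:
  h_P = 1 + 7/15*h_P + 1/15*h_Q + 2/5*h_R + 1/15*h_S
  h_Q = 1 + 2/15*h_P + 7/15*h_Q + 1/3*h_R + 1/15*h_S
  h_R = 1 + 2/15*h_P + 4/15*h_Q + 2/15*h_R + 7/15*h_S

Substituting h_S = 0 and rearranging gives the linear system (I - Q) h = 1:
  [8/15, -1/15, -2/5] . (h_P, h_Q, h_R) = 1
  [-2/15, 8/15, -1/3] . (h_P, h_Q, h_R) = 1
  [-2/15, -4/15, 13/15] . (h_P, h_Q, h_R) = 1

Solving yields:
  h_P = 435/82
  h_Q = 225/41
  h_R = 150/41

Starting state is Q, so the expected hitting time is h_Q = 225/41.

Answer: 225/41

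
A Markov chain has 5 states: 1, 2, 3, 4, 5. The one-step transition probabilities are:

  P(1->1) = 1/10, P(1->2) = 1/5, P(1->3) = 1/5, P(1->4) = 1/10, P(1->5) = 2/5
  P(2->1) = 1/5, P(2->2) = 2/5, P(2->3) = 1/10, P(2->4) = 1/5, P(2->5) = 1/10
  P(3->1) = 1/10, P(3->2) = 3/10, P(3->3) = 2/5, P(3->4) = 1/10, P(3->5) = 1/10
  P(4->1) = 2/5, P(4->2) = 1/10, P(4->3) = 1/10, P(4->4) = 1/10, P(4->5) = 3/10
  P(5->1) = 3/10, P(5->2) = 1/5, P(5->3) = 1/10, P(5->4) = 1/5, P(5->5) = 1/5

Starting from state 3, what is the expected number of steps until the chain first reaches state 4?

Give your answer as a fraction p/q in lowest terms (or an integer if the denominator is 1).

Let h_i = expected steps to first reach 4 from state i.
Boundary: h_4 = 0.
First-step equations for the other states:
  h_1 = 1 + 1/10*h_1 + 1/5*h_2 + 1/5*h_3 + 1/10*h_4 + 2/5*h_5
  h_2 = 1 + 1/5*h_1 + 2/5*h_2 + 1/10*h_3 + 1/5*h_4 + 1/10*h_5
  h_3 = 1 + 1/10*h_1 + 3/10*h_2 + 2/5*h_3 + 1/10*h_4 + 1/10*h_5
  h_5 = 1 + 3/10*h_1 + 1/5*h_2 + 1/10*h_3 + 1/5*h_4 + 1/5*h_5

Substituting h_4 = 0 and rearranging gives the linear system (I - Q) h = 1:
  [9/10, -1/5, -1/5, -2/5] . (h_1, h_2, h_3, h_5) = 1
  [-1/5, 3/5, -1/10, -1/10] . (h_1, h_2, h_3, h_5) = 1
  [-1/10, -3/10, 3/5, -1/10] . (h_1, h_2, h_3, h_5) = 1
  [-3/10, -1/5, -1/10, 4/5] . (h_1, h_2, h_3, h_5) = 1

Solving yields:
  h_1 = 7530/1123
  h_2 = 6810/1123
  h_3 = 7680/1123
  h_5 = 6890/1123

Starting state is 3, so the expected hitting time is h_3 = 7680/1123.

Answer: 7680/1123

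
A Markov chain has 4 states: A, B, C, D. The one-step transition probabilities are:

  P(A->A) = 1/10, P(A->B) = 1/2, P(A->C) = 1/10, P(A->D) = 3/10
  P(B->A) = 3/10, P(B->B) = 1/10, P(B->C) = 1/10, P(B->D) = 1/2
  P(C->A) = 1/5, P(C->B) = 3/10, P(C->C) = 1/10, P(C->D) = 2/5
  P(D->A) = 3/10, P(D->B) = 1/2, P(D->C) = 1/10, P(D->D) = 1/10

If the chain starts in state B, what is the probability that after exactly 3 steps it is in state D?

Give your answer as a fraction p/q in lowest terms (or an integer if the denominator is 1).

Answer: 44/125

Derivation:
Computing P^3 by repeated multiplication:
P^1 =
  A: [1/10, 1/2, 1/10, 3/10]
  B: [3/10, 1/10, 1/10, 1/2]
  C: [1/5, 3/10, 1/10, 2/5]
  D: [3/10, 1/2, 1/10, 1/10]
P^2 =
  A: [27/100, 7/25, 1/10, 7/20]
  B: [23/100, 11/25, 1/10, 23/100]
  C: [1/4, 9/25, 1/10, 29/100]
  D: [23/100, 7/25, 1/10, 39/100]
P^3 =
  A: [59/250, 46/125, 1/10, 37/125]
  B: [61/250, 38/125, 1/10, 44/125]
  C: [6/25, 42/125, 1/10, 81/250]
  D: [61/250, 46/125, 1/10, 36/125]

(P^3)[B -> D] = 44/125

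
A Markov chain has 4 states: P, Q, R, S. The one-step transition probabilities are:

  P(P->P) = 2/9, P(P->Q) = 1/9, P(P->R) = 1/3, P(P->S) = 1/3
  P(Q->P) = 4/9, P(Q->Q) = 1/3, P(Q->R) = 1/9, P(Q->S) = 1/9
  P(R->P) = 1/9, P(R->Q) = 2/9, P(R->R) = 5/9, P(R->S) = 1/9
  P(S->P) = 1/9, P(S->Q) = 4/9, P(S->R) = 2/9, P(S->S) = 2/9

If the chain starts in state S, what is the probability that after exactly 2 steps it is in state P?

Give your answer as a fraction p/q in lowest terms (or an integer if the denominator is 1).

Answer: 22/81

Derivation:
Computing P^2 by repeated multiplication:
P^1 =
  P: [2/9, 1/9, 1/3, 1/3]
  Q: [4/9, 1/3, 1/9, 1/9]
  R: [1/9, 2/9, 5/9, 1/9]
  S: [1/9, 4/9, 2/9, 2/9]
P^2 =
  P: [14/81, 23/81, 28/81, 16/81]
  Q: [22/81, 19/81, 22/81, 2/9]
  R: [16/81, 7/27, 32/81, 4/27]
  S: [22/81, 25/81, 7/27, 13/81]

(P^2)[S -> P] = 22/81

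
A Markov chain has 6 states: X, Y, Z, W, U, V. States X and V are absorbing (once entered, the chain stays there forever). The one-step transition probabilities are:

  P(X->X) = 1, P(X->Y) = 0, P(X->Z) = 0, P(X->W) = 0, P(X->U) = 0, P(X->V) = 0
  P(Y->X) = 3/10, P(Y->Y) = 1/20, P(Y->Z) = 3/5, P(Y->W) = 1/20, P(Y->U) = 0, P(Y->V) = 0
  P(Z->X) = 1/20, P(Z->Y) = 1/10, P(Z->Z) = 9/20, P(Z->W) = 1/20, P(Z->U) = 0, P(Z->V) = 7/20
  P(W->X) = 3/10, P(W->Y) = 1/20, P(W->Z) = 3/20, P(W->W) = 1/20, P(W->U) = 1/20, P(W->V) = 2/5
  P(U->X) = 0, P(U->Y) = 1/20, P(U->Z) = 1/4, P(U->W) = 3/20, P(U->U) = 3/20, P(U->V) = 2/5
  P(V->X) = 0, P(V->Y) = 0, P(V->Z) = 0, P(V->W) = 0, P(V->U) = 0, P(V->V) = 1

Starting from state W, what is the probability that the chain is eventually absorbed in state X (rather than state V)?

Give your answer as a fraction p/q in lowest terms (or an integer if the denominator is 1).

Answer: 2201/5761

Derivation:
Let a_i = P(absorbed in X | start in state i).
Boundary conditions: a_X = 1, a_V = 0.
For each transient state i, a_i = sum_j P(i->j) * a_j:
  a_Y = 3/10*a_X + 1/20*a_Y + 3/5*a_Z + 1/20*a_W + 0*a_U + 0*a_V
  a_Z = 1/20*a_X + 1/10*a_Y + 9/20*a_Z + 1/20*a_W + 0*a_U + 7/20*a_V
  a_W = 3/10*a_X + 1/20*a_Y + 3/20*a_Z + 1/20*a_W + 1/20*a_U + 2/5*a_V
  a_U = 0*a_X + 1/20*a_Y + 1/4*a_Z + 3/20*a_W + 3/20*a_U + 2/5*a_V

Substituting a_X = 1 and a_V = 0, rearrange to (I - Q) a = r where r[i] = P(i -> X):
  [19/20, -3/5, -1/20, 0] . (a_Y, a_Z, a_W, a_U) = 3/10
  [-1/10, 11/20, -1/20, 0] . (a_Y, a_Z, a_W, a_U) = 1/20
  [-1/20, -3/20, 19/20, -1/20] . (a_Y, a_Z, a_W, a_U) = 3/10
  [-1/20, -1/4, -3/20, 17/20] . (a_Y, a_Z, a_W, a_U) = 0

Solving yields:
  a_Y = 13513/28805
  a_Z = 868/4115
  a_W = 2201/5761
  a_U = 4524/28805

Starting state is W, so the absorption probability is a_W = 2201/5761.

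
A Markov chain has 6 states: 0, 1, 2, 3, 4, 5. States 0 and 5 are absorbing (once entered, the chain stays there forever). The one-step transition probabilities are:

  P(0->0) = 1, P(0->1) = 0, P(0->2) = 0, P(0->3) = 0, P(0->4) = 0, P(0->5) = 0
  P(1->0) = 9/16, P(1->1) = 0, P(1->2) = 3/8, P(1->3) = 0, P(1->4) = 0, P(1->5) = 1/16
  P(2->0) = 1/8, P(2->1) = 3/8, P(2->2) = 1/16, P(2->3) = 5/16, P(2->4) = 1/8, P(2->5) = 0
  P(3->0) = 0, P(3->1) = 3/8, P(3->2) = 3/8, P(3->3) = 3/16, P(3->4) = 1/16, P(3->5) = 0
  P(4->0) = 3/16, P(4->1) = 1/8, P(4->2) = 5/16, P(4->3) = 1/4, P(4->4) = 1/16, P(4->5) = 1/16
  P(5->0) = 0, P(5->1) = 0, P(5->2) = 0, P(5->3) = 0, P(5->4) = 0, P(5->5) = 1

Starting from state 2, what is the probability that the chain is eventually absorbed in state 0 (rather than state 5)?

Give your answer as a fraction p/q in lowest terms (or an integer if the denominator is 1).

Answer: 11477/12578

Derivation:
Let a_i = P(absorbed in 0 | start in state i).
Boundary conditions: a_0 = 1, a_5 = 0.
For each transient state i, a_i = sum_j P(i->j) * a_j:
  a_1 = 9/16*a_0 + 0*a_1 + 3/8*a_2 + 0*a_3 + 0*a_4 + 1/16*a_5
  a_2 = 1/8*a_0 + 3/8*a_1 + 1/16*a_2 + 5/16*a_3 + 1/8*a_4 + 0*a_5
  a_3 = 0*a_0 + 3/8*a_1 + 3/8*a_2 + 3/16*a_3 + 1/16*a_4 + 0*a_5
  a_4 = 3/16*a_0 + 1/8*a_1 + 5/16*a_2 + 1/4*a_3 + 1/16*a_4 + 1/16*a_5

Substituting a_0 = 1 and a_5 = 0, rearrange to (I - Q) a = r where r[i] = P(i -> 0):
  [1, -3/8, 0, 0] . (a_1, a_2, a_3, a_4) = 9/16
  [-3/8, 15/16, -5/16, -1/8] . (a_1, a_2, a_3, a_4) = 1/8
  [-3/8, -3/8, 13/16, -1/16] . (a_1, a_2, a_3, a_4) = 0
  [-1/8, -5/16, -1/4, 15/16] . (a_1, a_2, a_3, a_4) = 3/16

Solving yields:
  a_1 = 11379/12578
  a_2 = 11477/12578
  a_3 = 11387/12578
  a_4 = 10895/12578

Starting state is 2, so the absorption probability is a_2 = 11477/12578.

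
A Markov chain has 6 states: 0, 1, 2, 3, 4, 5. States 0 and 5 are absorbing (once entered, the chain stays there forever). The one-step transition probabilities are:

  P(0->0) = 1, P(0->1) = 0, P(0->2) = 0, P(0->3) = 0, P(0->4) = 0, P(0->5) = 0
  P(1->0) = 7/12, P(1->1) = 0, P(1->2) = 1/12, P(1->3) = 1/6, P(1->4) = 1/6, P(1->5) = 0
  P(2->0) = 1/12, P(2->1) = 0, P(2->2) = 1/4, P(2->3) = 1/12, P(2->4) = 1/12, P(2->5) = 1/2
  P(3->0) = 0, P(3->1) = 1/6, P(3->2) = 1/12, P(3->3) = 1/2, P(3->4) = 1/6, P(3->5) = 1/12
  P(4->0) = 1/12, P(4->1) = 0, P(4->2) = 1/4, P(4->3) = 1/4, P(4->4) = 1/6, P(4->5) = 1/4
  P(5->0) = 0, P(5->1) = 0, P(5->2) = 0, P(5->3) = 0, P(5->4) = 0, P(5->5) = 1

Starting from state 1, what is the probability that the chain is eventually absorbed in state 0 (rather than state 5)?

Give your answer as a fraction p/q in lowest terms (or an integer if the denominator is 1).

Let a_i = P(absorbed in 0 | start in state i).
Boundary conditions: a_0 = 1, a_5 = 0.
For each transient state i, a_i = sum_j P(i->j) * a_j:
  a_1 = 7/12*a_0 + 0*a_1 + 1/12*a_2 + 1/6*a_3 + 1/6*a_4 + 0*a_5
  a_2 = 1/12*a_0 + 0*a_1 + 1/4*a_2 + 1/12*a_3 + 1/12*a_4 + 1/2*a_5
  a_3 = 0*a_0 + 1/6*a_1 + 1/12*a_2 + 1/2*a_3 + 1/6*a_4 + 1/12*a_5
  a_4 = 1/12*a_0 + 0*a_1 + 1/4*a_2 + 1/4*a_3 + 1/6*a_4 + 1/4*a_5

Substituting a_0 = 1 and a_5 = 0, rearrange to (I - Q) a = r where r[i] = P(i -> 0):
  [1, -1/12, -1/6, -1/6] . (a_1, a_2, a_3, a_4) = 7/12
  [0, 3/4, -1/12, -1/12] . (a_1, a_2, a_3, a_4) = 1/12
  [-1/6, -1/12, 1/2, -1/6] . (a_1, a_2, a_3, a_4) = 0
  [0, -1/4, -1/4, 5/6] . (a_1, a_2, a_3, a_4) = 1/12

Solving yields:
  a_1 = 3423/4894
  a_2 = 437/2447
  a_3 = 854/2447
  a_4 = 632/2447

Starting state is 1, so the absorption probability is a_1 = 3423/4894.

Answer: 3423/4894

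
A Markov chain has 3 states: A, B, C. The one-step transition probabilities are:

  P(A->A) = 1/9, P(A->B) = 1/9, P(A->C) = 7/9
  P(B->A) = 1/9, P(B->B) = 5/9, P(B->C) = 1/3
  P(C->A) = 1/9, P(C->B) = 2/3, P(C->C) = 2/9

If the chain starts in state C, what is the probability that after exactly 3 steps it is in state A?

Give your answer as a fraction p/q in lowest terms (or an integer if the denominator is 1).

Answer: 1/9

Derivation:
Computing P^3 by repeated multiplication:
P^1 =
  A: [1/9, 1/9, 7/9]
  B: [1/9, 5/9, 1/3]
  C: [1/9, 2/3, 2/9]
P^2 =
  A: [1/9, 16/27, 8/27]
  B: [1/9, 44/81, 28/81]
  C: [1/9, 43/81, 29/81]
P^3 =
  A: [1/9, 131/243, 85/243]
  B: [1/9, 397/729, 251/729]
  C: [1/9, 398/729, 250/729]

(P^3)[C -> A] = 1/9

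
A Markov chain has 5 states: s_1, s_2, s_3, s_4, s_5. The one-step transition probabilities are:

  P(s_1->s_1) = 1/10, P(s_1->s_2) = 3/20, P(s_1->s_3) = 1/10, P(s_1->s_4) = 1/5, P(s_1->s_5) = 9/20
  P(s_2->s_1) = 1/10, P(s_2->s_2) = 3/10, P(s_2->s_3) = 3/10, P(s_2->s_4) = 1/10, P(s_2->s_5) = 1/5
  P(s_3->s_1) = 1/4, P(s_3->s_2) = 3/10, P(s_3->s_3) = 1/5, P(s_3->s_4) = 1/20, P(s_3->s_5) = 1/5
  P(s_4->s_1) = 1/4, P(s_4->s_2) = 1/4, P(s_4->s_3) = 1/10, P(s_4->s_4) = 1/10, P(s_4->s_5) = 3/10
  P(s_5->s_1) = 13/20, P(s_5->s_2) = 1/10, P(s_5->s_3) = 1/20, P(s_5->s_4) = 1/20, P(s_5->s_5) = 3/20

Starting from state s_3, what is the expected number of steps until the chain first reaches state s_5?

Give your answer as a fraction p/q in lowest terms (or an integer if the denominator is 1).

Let h_i = expected steps to first reach s_5 from state i.
Boundary: h_s_5 = 0.
First-step equations for the other states:
  h_s_1 = 1 + 1/10*h_s_1 + 3/20*h_s_2 + 1/10*h_s_3 + 1/5*h_s_4 + 9/20*h_s_5
  h_s_2 = 1 + 1/10*h_s_1 + 3/10*h_s_2 + 3/10*h_s_3 + 1/10*h_s_4 + 1/5*h_s_5
  h_s_3 = 1 + 1/4*h_s_1 + 3/10*h_s_2 + 1/5*h_s_3 + 1/20*h_s_4 + 1/5*h_s_5
  h_s_4 = 1 + 1/4*h_s_1 + 1/4*h_s_2 + 1/10*h_s_3 + 1/10*h_s_4 + 3/10*h_s_5

Substituting h_s_5 = 0 and rearranging gives the linear system (I - Q) h = 1:
  [9/10, -3/20, -1/10, -1/5] . (h_s_1, h_s_2, h_s_3, h_s_4) = 1
  [-1/10, 7/10, -3/10, -1/10] . (h_s_1, h_s_2, h_s_3, h_s_4) = 1
  [-1/4, -3/10, 4/5, -1/20] . (h_s_1, h_s_2, h_s_3, h_s_4) = 1
  [-1/4, -1/4, -1/10, 9/10] . (h_s_1, h_s_2, h_s_3, h_s_4) = 1

Solving yields:
  h_s_1 = 65640/21901
  h_s_2 = 88400/21901
  h_s_3 = 85830/21901
  h_s_4 = 76660/21901

Starting state is s_3, so the expected hitting time is h_s_3 = 85830/21901.

Answer: 85830/21901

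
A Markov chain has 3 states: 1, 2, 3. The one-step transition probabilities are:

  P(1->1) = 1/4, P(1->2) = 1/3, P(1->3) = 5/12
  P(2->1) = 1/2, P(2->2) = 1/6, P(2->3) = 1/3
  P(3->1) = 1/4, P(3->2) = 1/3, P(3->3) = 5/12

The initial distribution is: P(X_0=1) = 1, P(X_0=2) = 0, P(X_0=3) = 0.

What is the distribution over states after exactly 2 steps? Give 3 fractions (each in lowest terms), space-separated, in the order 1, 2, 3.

Answer: 1/3 5/18 7/18

Derivation:
Propagating the distribution step by step (d_{t+1} = d_t * P):
d_0 = (1=1, 2=0, 3=0)
  d_1[1] = 1*1/4 + 0*1/2 + 0*1/4 = 1/4
  d_1[2] = 1*1/3 + 0*1/6 + 0*1/3 = 1/3
  d_1[3] = 1*5/12 + 0*1/3 + 0*5/12 = 5/12
d_1 = (1=1/4, 2=1/3, 3=5/12)
  d_2[1] = 1/4*1/4 + 1/3*1/2 + 5/12*1/4 = 1/3
  d_2[2] = 1/4*1/3 + 1/3*1/6 + 5/12*1/3 = 5/18
  d_2[3] = 1/4*5/12 + 1/3*1/3 + 5/12*5/12 = 7/18
d_2 = (1=1/3, 2=5/18, 3=7/18)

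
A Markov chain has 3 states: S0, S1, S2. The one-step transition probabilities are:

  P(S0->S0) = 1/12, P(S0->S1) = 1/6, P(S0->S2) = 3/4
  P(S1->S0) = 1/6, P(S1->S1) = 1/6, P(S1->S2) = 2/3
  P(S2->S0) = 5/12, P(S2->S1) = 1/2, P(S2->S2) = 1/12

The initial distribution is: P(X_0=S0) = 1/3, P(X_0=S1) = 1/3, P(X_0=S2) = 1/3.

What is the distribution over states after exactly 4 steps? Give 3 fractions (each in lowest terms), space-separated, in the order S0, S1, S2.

Answer: 2033/7776 311/972 1085/2592

Derivation:
Propagating the distribution step by step (d_{t+1} = d_t * P):
d_0 = (S0=1/3, S1=1/3, S2=1/3)
  d_1[S0] = 1/3*1/12 + 1/3*1/6 + 1/3*5/12 = 2/9
  d_1[S1] = 1/3*1/6 + 1/3*1/6 + 1/3*1/2 = 5/18
  d_1[S2] = 1/3*3/4 + 1/3*2/3 + 1/3*1/12 = 1/2
d_1 = (S0=2/9, S1=5/18, S2=1/2)
  d_2[S0] = 2/9*1/12 + 5/18*1/6 + 1/2*5/12 = 59/216
  d_2[S1] = 2/9*1/6 + 5/18*1/6 + 1/2*1/2 = 1/3
  d_2[S2] = 2/9*3/4 + 5/18*2/3 + 1/2*1/12 = 85/216
d_2 = (S0=59/216, S1=1/3, S2=85/216)
  d_3[S0] = 59/216*1/12 + 1/3*1/6 + 85/216*5/12 = 157/648
  d_3[S1] = 59/216*1/6 + 1/3*1/6 + 85/216*1/2 = 193/648
  d_3[S2] = 59/216*3/4 + 1/3*2/3 + 85/216*1/12 = 149/324
d_3 = (S0=157/648, S1=193/648, S2=149/324)
  d_4[S0] = 157/648*1/12 + 193/648*1/6 + 149/324*5/12 = 2033/7776
  d_4[S1] = 157/648*1/6 + 193/648*1/6 + 149/324*1/2 = 311/972
  d_4[S2] = 157/648*3/4 + 193/648*2/3 + 149/324*1/12 = 1085/2592
d_4 = (S0=2033/7776, S1=311/972, S2=1085/2592)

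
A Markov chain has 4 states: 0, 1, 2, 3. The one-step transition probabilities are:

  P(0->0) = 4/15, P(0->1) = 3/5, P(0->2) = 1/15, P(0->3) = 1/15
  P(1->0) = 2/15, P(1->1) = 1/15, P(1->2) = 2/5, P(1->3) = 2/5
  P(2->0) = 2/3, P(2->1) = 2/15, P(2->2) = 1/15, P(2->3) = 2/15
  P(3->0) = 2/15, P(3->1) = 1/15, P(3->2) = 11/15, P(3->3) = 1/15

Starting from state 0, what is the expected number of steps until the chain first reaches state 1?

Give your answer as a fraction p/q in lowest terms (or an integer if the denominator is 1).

Answer: 1075/544

Derivation:
Let h_i = expected steps to first reach 1 from state i.
Boundary: h_1 = 0.
First-step equations for the other states:
  h_0 = 1 + 4/15*h_0 + 3/5*h_1 + 1/15*h_2 + 1/15*h_3
  h_2 = 1 + 2/3*h_0 + 2/15*h_1 + 1/15*h_2 + 2/15*h_3
  h_3 = 1 + 2/15*h_0 + 1/15*h_1 + 11/15*h_2 + 1/15*h_3

Substituting h_1 = 0 and rearranging gives the linear system (I - Q) h = 1:
  [11/15, -1/15, -1/15] . (h_0, h_2, h_3) = 1
  [-2/3, 14/15, -2/15] . (h_0, h_2, h_3) = 1
  [-2/15, -11/15, 14/15] . (h_0, h_2, h_3) = 1

Solving yields:
  h_0 = 1075/544
  h_2 = 205/68
  h_3 = 2025/544

Starting state is 0, so the expected hitting time is h_0 = 1075/544.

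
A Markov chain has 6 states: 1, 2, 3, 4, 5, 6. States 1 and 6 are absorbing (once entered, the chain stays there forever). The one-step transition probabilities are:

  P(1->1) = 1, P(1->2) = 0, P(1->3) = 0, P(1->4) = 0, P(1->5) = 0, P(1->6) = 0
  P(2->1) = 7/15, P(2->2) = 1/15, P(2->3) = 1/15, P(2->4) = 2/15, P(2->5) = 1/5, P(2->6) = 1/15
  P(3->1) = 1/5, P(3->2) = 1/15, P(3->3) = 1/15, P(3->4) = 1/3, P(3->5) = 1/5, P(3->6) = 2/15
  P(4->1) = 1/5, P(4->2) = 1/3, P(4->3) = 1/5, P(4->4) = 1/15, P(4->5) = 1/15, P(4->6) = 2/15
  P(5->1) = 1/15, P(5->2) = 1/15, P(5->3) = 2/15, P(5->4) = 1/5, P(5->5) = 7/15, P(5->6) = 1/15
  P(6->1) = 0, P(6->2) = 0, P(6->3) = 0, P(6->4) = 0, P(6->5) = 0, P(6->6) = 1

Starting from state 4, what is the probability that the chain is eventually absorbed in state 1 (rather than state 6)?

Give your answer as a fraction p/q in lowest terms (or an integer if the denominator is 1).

Let a_i = P(absorbed in 1 | start in state i).
Boundary conditions: a_1 = 1, a_6 = 0.
For each transient state i, a_i = sum_j P(i->j) * a_j:
  a_2 = 7/15*a_1 + 1/15*a_2 + 1/15*a_3 + 2/15*a_4 + 1/5*a_5 + 1/15*a_6
  a_3 = 1/5*a_1 + 1/15*a_2 + 1/15*a_3 + 1/3*a_4 + 1/5*a_5 + 2/15*a_6
  a_4 = 1/5*a_1 + 1/3*a_2 + 1/5*a_3 + 1/15*a_4 + 1/15*a_5 + 2/15*a_6
  a_5 = 1/15*a_1 + 1/15*a_2 + 2/15*a_3 + 1/5*a_4 + 7/15*a_5 + 1/15*a_6

Substituting a_1 = 1 and a_6 = 0, rearrange to (I - Q) a = r where r[i] = P(i -> 1):
  [14/15, -1/15, -2/15, -1/5] . (a_2, a_3, a_4, a_5) = 7/15
  [-1/15, 14/15, -1/3, -1/5] . (a_2, a_3, a_4, a_5) = 1/5
  [-1/3, -1/5, 14/15, -1/15] . (a_2, a_3, a_4, a_5) = 1/5
  [-1/15, -2/15, -1/5, 8/15] . (a_2, a_3, a_4, a_5) = 1/15

Solving yields:
  a_2 = 11698/14997
  a_3 = 9731/14997
  a_4 = 3387/4999
  a_5 = 9580/14997

Starting state is 4, so the absorption probability is a_4 = 3387/4999.

Answer: 3387/4999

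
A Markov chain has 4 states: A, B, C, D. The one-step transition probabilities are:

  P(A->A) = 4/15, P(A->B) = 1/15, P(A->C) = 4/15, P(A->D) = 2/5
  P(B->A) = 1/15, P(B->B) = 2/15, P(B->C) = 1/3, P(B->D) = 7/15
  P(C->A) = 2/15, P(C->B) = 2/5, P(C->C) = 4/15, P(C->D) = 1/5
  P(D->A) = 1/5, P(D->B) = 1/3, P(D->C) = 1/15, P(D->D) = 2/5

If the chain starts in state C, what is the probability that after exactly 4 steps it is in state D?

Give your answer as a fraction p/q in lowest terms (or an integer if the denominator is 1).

Computing P^4 by repeated multiplication:
P^1 =
  A: [4/15, 1/15, 4/15, 2/5]
  B: [1/15, 2/15, 1/3, 7/15]
  C: [2/15, 2/5, 4/15, 1/5]
  D: [1/5, 1/3, 1/15, 2/5]
P^2 =
  A: [43/225, 4/15, 43/225, 79/225]
  B: [37/225, 14/45, 41/225, 77/225]
  C: [31/225, 53/225, 19/75, 28/75]
  D: [37/225, 49/225, 47/225, 92/225]
P^3 =
  A: [37/225, 272/1125, 241/1125, 427/1125]
  B: [59/375, 808/3375, 739/3375, 1297/3375]
  C: [181/1125, 899/3375, 701/3375, 1232/3375]
  D: [21/125, 877/3375, 673/3375, 1258/3375]
P^4 =
  A: [37/225, 862/3375, 3491/16875, 6299/16875]
  B: [2767/16875, 13066/50625, 10417/50625, 18841/50625]
  C: [2723/16875, 12707/50625, 10703/50625, 19046/50625]
  D: [551/3375, 12649/50625, 10603/50625, 19108/50625]

(P^4)[C -> D] = 19046/50625

Answer: 19046/50625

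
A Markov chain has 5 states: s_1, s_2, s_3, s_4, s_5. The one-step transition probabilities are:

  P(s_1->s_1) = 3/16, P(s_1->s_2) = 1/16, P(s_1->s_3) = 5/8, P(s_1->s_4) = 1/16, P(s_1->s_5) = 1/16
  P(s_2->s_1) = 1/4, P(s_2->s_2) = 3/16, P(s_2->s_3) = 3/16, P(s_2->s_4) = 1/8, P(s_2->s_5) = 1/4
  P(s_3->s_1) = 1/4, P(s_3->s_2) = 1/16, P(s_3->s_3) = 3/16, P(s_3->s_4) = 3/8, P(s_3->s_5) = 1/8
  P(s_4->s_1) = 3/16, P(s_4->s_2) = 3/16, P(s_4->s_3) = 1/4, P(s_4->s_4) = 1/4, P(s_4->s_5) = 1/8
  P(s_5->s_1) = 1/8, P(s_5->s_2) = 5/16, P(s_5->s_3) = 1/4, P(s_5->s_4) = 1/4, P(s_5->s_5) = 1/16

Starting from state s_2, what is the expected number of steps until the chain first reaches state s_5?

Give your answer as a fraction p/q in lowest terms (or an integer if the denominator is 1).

Answer: 30016/4335

Derivation:
Let h_i = expected steps to first reach s_5 from state i.
Boundary: h_s_5 = 0.
First-step equations for the other states:
  h_s_1 = 1 + 3/16*h_s_1 + 1/16*h_s_2 + 5/8*h_s_3 + 1/16*h_s_4 + 1/16*h_s_5
  h_s_2 = 1 + 1/4*h_s_1 + 3/16*h_s_2 + 3/16*h_s_3 + 1/8*h_s_4 + 1/4*h_s_5
  h_s_3 = 1 + 1/4*h_s_1 + 1/16*h_s_2 + 3/16*h_s_3 + 3/8*h_s_4 + 1/8*h_s_5
  h_s_4 = 1 + 3/16*h_s_1 + 3/16*h_s_2 + 1/4*h_s_3 + 1/4*h_s_4 + 1/8*h_s_5

Substituting h_s_5 = 0 and rearranging gives the linear system (I - Q) h = 1:
  [13/16, -1/16, -5/8, -1/16] . (h_s_1, h_s_2, h_s_3, h_s_4) = 1
  [-1/4, 13/16, -3/16, -1/8] . (h_s_1, h_s_2, h_s_3, h_s_4) = 1
  [-1/4, -1/16, 13/16, -3/8] . (h_s_1, h_s_2, h_s_3, h_s_4) = 1
  [-3/16, -3/16, -1/4, 3/4] . (h_s_1, h_s_2, h_s_3, h_s_4) = 1

Solving yields:
  h_s_1 = 7408/867
  h_s_2 = 30016/4335
  h_s_3 = 2320/289
  h_s_4 = 34144/4335

Starting state is s_2, so the expected hitting time is h_s_2 = 30016/4335.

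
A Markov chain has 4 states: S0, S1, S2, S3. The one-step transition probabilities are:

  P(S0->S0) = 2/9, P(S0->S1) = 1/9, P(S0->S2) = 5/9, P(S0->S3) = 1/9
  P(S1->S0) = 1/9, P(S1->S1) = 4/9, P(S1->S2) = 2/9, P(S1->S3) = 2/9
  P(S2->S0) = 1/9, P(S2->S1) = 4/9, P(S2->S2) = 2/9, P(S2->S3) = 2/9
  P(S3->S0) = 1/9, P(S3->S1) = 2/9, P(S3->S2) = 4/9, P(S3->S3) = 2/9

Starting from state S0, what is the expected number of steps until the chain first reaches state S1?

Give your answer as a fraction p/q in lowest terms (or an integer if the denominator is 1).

Let h_i = expected steps to first reach S1 from state i.
Boundary: h_S1 = 0.
First-step equations for the other states:
  h_S0 = 1 + 2/9*h_S0 + 1/9*h_S1 + 5/9*h_S2 + 1/9*h_S3
  h_S2 = 1 + 1/9*h_S0 + 4/9*h_S1 + 2/9*h_S2 + 2/9*h_S3
  h_S3 = 1 + 1/9*h_S0 + 2/9*h_S1 + 4/9*h_S2 + 2/9*h_S3

Substituting h_S1 = 0 and rearranging gives the linear system (I - Q) h = 1:
  [7/9, -5/9, -1/9] . (h_S0, h_S2, h_S3) = 1
  [-1/9, 7/9, -2/9] . (h_S0, h_S2, h_S3) = 1
  [-1/9, -4/9, 7/9] . (h_S0, h_S2, h_S3) = 1

Solving yields:
  h_S0 = 291/77
  h_S2 = 216/77
  h_S3 = 24/7

Starting state is S0, so the expected hitting time is h_S0 = 291/77.

Answer: 291/77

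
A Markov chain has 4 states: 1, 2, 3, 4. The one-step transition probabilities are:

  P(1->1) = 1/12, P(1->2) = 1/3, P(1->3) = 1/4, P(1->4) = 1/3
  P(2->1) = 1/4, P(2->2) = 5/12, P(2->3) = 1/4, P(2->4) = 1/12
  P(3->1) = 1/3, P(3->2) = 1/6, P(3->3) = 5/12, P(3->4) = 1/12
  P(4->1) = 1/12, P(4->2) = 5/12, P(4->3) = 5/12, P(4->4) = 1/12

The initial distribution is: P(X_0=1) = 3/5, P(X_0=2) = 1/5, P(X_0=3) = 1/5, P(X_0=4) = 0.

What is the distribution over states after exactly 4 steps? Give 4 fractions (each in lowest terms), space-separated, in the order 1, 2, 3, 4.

Answer: 11281/51840 8201/25920 16951/51840 1201/8640

Derivation:
Propagating the distribution step by step (d_{t+1} = d_t * P):
d_0 = (1=3/5, 2=1/5, 3=1/5, 4=0)
  d_1[1] = 3/5*1/12 + 1/5*1/4 + 1/5*1/3 + 0*1/12 = 1/6
  d_1[2] = 3/5*1/3 + 1/5*5/12 + 1/5*1/6 + 0*5/12 = 19/60
  d_1[3] = 3/5*1/4 + 1/5*1/4 + 1/5*5/12 + 0*5/12 = 17/60
  d_1[4] = 3/5*1/3 + 1/5*1/12 + 1/5*1/12 + 0*1/12 = 7/30
d_1 = (1=1/6, 2=19/60, 3=17/60, 4=7/30)
  d_2[1] = 1/6*1/12 + 19/60*1/4 + 17/60*1/3 + 7/30*1/12 = 149/720
  d_2[2] = 1/6*1/3 + 19/60*5/12 + 17/60*1/6 + 7/30*5/12 = 239/720
  d_2[3] = 1/6*1/4 + 19/60*1/4 + 17/60*5/12 + 7/30*5/12 = 121/360
  d_2[4] = 1/6*1/3 + 19/60*1/12 + 17/60*1/12 + 7/30*1/12 = 1/8
d_2 = (1=149/720, 2=239/720, 3=121/360, 4=1/8)
  d_3[1] = 149/720*1/12 + 239/720*1/4 + 121/360*1/3 + 1/8*1/12 = 481/2160
  d_3[2] = 149/720*1/3 + 239/720*5/12 + 121/360*1/6 + 1/8*5/12 = 545/1728
  d_3[3] = 149/720*1/4 + 239/720*1/4 + 121/360*5/12 + 1/8*5/12 = 353/1080
  d_3[4] = 149/720*1/3 + 239/720*1/12 + 121/360*1/12 + 1/8*1/12 = 389/2880
d_3 = (1=481/2160, 2=545/1728, 3=353/1080, 4=389/2880)
  d_4[1] = 481/2160*1/12 + 545/1728*1/4 + 353/1080*1/3 + 389/2880*1/12 = 11281/51840
  d_4[2] = 481/2160*1/3 + 545/1728*5/12 + 353/1080*1/6 + 389/2880*5/12 = 8201/25920
  d_4[3] = 481/2160*1/4 + 545/1728*1/4 + 353/1080*5/12 + 389/2880*5/12 = 16951/51840
  d_4[4] = 481/2160*1/3 + 545/1728*1/12 + 353/1080*1/12 + 389/2880*1/12 = 1201/8640
d_4 = (1=11281/51840, 2=8201/25920, 3=16951/51840, 4=1201/8640)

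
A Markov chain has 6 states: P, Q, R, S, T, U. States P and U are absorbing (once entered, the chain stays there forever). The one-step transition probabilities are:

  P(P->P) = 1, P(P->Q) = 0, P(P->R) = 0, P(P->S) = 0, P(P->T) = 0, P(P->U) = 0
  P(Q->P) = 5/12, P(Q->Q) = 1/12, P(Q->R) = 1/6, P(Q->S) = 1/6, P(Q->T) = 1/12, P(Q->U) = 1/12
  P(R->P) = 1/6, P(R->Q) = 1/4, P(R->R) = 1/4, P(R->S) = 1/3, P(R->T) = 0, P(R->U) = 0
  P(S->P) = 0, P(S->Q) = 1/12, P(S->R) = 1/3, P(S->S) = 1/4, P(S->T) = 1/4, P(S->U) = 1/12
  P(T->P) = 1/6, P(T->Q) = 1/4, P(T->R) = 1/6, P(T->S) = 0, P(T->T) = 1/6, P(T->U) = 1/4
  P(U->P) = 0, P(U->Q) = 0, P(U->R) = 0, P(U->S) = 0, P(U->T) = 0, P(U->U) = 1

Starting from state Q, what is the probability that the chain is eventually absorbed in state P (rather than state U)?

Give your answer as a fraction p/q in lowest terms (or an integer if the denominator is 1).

Let a_i = P(absorbed in P | start in state i).
Boundary conditions: a_P = 1, a_U = 0.
For each transient state i, a_i = sum_j P(i->j) * a_j:
  a_Q = 5/12*a_P + 1/12*a_Q + 1/6*a_R + 1/6*a_S + 1/12*a_T + 1/12*a_U
  a_R = 1/6*a_P + 1/4*a_Q + 1/4*a_R + 1/3*a_S + 0*a_T + 0*a_U
  a_S = 0*a_P + 1/12*a_Q + 1/3*a_R + 1/4*a_S + 1/4*a_T + 1/12*a_U
  a_T = 1/6*a_P + 1/4*a_Q + 1/6*a_R + 0*a_S + 1/6*a_T + 1/4*a_U

Substituting a_P = 1 and a_U = 0, rearrange to (I - Q) a = r where r[i] = P(i -> P):
  [11/12, -1/6, -1/6, -1/12] . (a_Q, a_R, a_S, a_T) = 5/12
  [-1/4, 3/4, -1/3, 0] . (a_Q, a_R, a_S, a_T) = 1/6
  [-1/12, -1/3, 3/4, -1/4] . (a_Q, a_R, a_S, a_T) = 0
  [-1/4, -1/6, 0, 5/6] . (a_Q, a_R, a_S, a_T) = 1/6

Solving yields:
  a_Q = 148/197
  a_R = 146/197
  a_S = 119/197
  a_T = 113/197

Starting state is Q, so the absorption probability is a_Q = 148/197.

Answer: 148/197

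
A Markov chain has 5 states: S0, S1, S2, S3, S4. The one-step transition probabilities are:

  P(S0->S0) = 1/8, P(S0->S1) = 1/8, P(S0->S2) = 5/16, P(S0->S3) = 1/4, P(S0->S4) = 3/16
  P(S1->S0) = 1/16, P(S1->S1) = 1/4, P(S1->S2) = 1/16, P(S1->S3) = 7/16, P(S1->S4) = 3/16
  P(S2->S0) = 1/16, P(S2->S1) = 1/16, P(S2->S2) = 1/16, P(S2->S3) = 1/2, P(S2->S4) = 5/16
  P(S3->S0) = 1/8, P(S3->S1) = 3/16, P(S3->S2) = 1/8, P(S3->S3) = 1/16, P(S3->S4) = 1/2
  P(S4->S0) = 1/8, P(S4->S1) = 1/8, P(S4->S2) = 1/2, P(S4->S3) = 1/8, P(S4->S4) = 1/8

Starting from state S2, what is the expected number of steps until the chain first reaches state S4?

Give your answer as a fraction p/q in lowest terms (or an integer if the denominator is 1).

Answer: 18272/6321

Derivation:
Let h_i = expected steps to first reach S4 from state i.
Boundary: h_S4 = 0.
First-step equations for the other states:
  h_S0 = 1 + 1/8*h_S0 + 1/8*h_S1 + 5/16*h_S2 + 1/4*h_S3 + 3/16*h_S4
  h_S1 = 1 + 1/16*h_S0 + 1/4*h_S1 + 1/16*h_S2 + 7/16*h_S3 + 3/16*h_S4
  h_S2 = 1 + 1/16*h_S0 + 1/16*h_S1 + 1/16*h_S2 + 1/2*h_S3 + 5/16*h_S4
  h_S3 = 1 + 1/8*h_S0 + 3/16*h_S1 + 1/8*h_S2 + 1/16*h_S3 + 1/2*h_S4

Substituting h_S4 = 0 and rearranging gives the linear system (I - Q) h = 1:
  [7/8, -1/8, -5/16, -1/4] . (h_S0, h_S1, h_S2, h_S3) = 1
  [-1/16, 3/4, -1/16, -7/16] . (h_S0, h_S1, h_S2, h_S3) = 1
  [-1/16, -1/16, 15/16, -1/2] . (h_S0, h_S1, h_S2, h_S3) = 1
  [-1/8, -3/16, -1/8, 15/16] . (h_S0, h_S1, h_S2, h_S3) = 1

Solving yields:
  h_S0 = 21436/6321
  h_S1 = 21236/6321
  h_S2 = 18272/6321
  h_S3 = 5428/2107

Starting state is S2, so the expected hitting time is h_S2 = 18272/6321.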